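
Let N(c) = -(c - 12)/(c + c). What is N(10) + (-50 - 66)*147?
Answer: -170519/10 ≈ -17052.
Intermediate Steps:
N(c) = -(-12 + c)/(2*c)
N(10) + (-50 - 66)*147 = (½)*(12 - 1*10)/10 + (-50 - 66)*147 = (½)*(⅒)*(12 - 10) - 116*147 = (½)*(⅒)*2 - 17052 = ⅒ - 17052 = -170519/10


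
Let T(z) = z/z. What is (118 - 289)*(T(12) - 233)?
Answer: 39672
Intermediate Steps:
T(z) = 1
(118 - 289)*(T(12) - 233) = (118 - 289)*(1 - 233) = -171*(-232) = 39672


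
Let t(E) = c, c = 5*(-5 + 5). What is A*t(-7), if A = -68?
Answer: 0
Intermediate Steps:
c = 0 (c = 5*0 = 0)
t(E) = 0
A*t(-7) = -68*0 = 0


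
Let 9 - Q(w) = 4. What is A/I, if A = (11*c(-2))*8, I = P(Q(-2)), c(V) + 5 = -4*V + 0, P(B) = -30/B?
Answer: -44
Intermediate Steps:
Q(w) = 5 (Q(w) = 9 - 1*4 = 9 - 4 = 5)
c(V) = -5 - 4*V (c(V) = -5 + (-4*V + 0) = -5 - 4*V)
I = -6 (I = -30/5 = -30*⅕ = -6)
A = 264 (A = (11*(-5 - 4*(-2)))*8 = (11*(-5 + 8))*8 = (11*3)*8 = 33*8 = 264)
A/I = 264/(-6) = 264*(-⅙) = -44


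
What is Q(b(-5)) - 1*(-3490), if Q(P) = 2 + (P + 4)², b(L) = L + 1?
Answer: 3492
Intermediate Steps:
b(L) = 1 + L
Q(P) = 2 + (4 + P)²
Q(b(-5)) - 1*(-3490) = (2 + (4 + (1 - 5))²) - 1*(-3490) = (2 + (4 - 4)²) + 3490 = (2 + 0²) + 3490 = (2 + 0) + 3490 = 2 + 3490 = 3492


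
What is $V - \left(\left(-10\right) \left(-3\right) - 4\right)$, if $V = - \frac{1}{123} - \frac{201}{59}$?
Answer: $- \frac{213464}{7257} \approx -29.415$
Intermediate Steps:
$V = - \frac{24782}{7257}$ ($V = \left(-1\right) \frac{1}{123} - \frac{201}{59} = - \frac{1}{123} - \frac{201}{59} = - \frac{24782}{7257} \approx -3.4149$)
$V - \left(\left(-10\right) \left(-3\right) - 4\right) = - \frac{24782}{7257} - \left(\left(-10\right) \left(-3\right) - 4\right) = - \frac{24782}{7257} - \left(30 - 4\right) = - \frac{24782}{7257} - 26 = - \frac{213464}{7257}$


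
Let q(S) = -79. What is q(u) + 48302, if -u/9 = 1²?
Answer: 48223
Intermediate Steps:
u = -9 (u = -9*1² = -9*1 = -9)
q(u) + 48302 = -79 + 48302 = 48223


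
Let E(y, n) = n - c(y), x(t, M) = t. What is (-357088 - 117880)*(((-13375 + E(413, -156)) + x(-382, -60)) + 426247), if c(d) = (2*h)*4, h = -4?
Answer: -195860654288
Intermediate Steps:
c(d) = -32 (c(d) = (2*(-4))*4 = -8*4 = -32)
E(y, n) = 32 + n (E(y, n) = n - 1*(-32) = n + 32 = 32 + n)
(-357088 - 117880)*(((-13375 + E(413, -156)) + x(-382, -60)) + 426247) = (-357088 - 117880)*(((-13375 + (32 - 156)) - 382) + 426247) = -474968*(((-13375 - 124) - 382) + 426247) = -474968*((-13499 - 382) + 426247) = -474968*(-13881 + 426247) = -474968*412366 = -195860654288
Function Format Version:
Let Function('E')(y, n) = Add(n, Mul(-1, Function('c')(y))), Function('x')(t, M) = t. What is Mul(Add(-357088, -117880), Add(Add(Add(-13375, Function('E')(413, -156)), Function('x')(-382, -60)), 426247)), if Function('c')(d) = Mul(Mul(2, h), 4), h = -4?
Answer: -195860654288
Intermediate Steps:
Function('c')(d) = -32 (Function('c')(d) = Mul(Mul(2, -4), 4) = Mul(-8, 4) = -32)
Function('E')(y, n) = Add(32, n) (Function('E')(y, n) = Add(n, Mul(-1, -32)) = Add(n, 32) = Add(32, n))
Mul(Add(-357088, -117880), Add(Add(Add(-13375, Function('E')(413, -156)), Function('x')(-382, -60)), 426247)) = Mul(Add(-357088, -117880), Add(Add(Add(-13375, Add(32, -156)), -382), 426247)) = Mul(-474968, Add(Add(Add(-13375, -124), -382), 426247)) = Mul(-474968, Add(Add(-13499, -382), 426247)) = Mul(-474968, Add(-13881, 426247)) = Mul(-474968, 412366) = -195860654288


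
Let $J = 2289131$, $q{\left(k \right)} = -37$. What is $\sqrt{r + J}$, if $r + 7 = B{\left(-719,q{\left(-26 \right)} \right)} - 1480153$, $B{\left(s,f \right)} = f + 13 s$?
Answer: $3 \sqrt{88843} \approx 894.2$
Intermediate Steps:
$r = -1489544$ ($r = -7 + \left(\left(-37 + 13 \left(-719\right)\right) - 1480153\right) = -7 - 1489537 = -1489544$)
$\sqrt{r + J} = \sqrt{-1489544 + 2289131} = \sqrt{799587} = 3 \sqrt{88843}$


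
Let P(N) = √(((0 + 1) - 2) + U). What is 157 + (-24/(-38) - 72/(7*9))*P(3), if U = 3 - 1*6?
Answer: 157 - 136*I/133 ≈ 157.0 - 1.0226*I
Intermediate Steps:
U = -3 (U = 3 - 6 = -3)
P(N) = 2*I (P(N) = √(((0 + 1) - 2) - 3) = √((1 - 2) - 3) = √(-1 - 3) = √(-4) = 2*I)
157 + (-24/(-38) - 72/(7*9))*P(3) = 157 + (-24/(-38) - 72/(7*9))*(2*I) = 157 + (-24*(-1/38) - 72/63)*(2*I) = 157 + (12/19 - 72*1/63)*(2*I) = 157 + (12/19 - 8/7)*(2*I) = 157 - 136*I/133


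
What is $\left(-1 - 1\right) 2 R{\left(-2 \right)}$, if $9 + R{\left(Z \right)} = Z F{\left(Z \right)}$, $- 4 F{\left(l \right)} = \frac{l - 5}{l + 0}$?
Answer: $29$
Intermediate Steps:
$F{\left(l \right)} = - \frac{-5 + l}{4 l}$ ($F{\left(l \right)} = - \frac{\left(l - 5\right) \frac{1}{l + 0}}{4} = - \frac{\left(-5 + l\right) \frac{1}{l}}{4} = - \frac{\frac{1}{l} \left(-5 + l\right)}{4} = - \frac{-5 + l}{4 l}$)
$R{\left(Z \right)} = - \frac{31}{4} - \frac{Z}{4}$ ($R{\left(Z \right)} = -9 + Z \frac{5 - Z}{4 Z} = -9 - \left(- \frac{5}{4} + \frac{Z}{4}\right) = - \frac{31}{4} - \frac{Z}{4}$)
$\left(-1 - 1\right) 2 R{\left(-2 \right)} = \left(-1 - 1\right) 2 \left(- \frac{31}{4} - - \frac{1}{2}\right) = \left(-2\right) 2 \left(- \frac{31}{4} + \frac{1}{2}\right) = \left(-4\right) \left(- \frac{29}{4}\right) = 29$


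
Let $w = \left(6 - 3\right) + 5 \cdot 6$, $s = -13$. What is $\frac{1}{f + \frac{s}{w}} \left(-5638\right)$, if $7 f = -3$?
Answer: $\frac{651189}{95} \approx 6854.6$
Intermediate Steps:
$f = - \frac{3}{7}$ ($f = \frac{1}{7} \left(-3\right) = - \frac{3}{7} \approx -0.42857$)
$w = 33$ ($w = 3 + 30 = 33$)
$\frac{1}{f + \frac{s}{w}} \left(-5638\right) = \frac{1}{- \frac{3}{7} - \frac{13}{33}} \left(-5638\right) = \frac{1}{- \frac{190}{231}} \left(-5638\right) = \left(- \frac{231}{190}\right) \left(-5638\right) = \frac{651189}{95}$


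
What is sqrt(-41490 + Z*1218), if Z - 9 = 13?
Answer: I*sqrt(14694) ≈ 121.22*I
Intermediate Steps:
Z = 22 (Z = 9 + 13 = 22)
sqrt(-41490 + Z*1218) = sqrt(-41490 + 22*1218) = sqrt(-41490 + 26796) = sqrt(-14694) = I*sqrt(14694)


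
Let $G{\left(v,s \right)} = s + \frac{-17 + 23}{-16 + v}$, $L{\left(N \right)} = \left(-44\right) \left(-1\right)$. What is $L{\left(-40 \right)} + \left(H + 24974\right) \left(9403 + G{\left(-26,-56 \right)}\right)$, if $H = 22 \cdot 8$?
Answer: $\frac{1645514508}{7} \approx 2.3507 \cdot 10^{8}$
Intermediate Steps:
$L{\left(N \right)} = 44$
$H = 176$
$G{\left(v,s \right)} = s + \frac{6}{-16 + v}$
$L{\left(-40 \right)} + \left(H + 24974\right) \left(9403 + G{\left(-26,-56 \right)}\right) = 44 + \left(176 + 24974\right) \left(9403 + \frac{6 - -896 - -1456}{-16 - 26}\right) = 44 + 25150 \left(9403 + \frac{6 + 896 + 1456}{-42}\right) = 44 + 25150 \left(9403 - \frac{393}{7}\right) = 44 + 25150 \cdot \frac{65428}{7} = 44 + \frac{1645514200}{7} = \frac{1645514508}{7}$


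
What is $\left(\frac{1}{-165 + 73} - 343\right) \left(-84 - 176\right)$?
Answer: $\frac{2051205}{23} \approx 89183.0$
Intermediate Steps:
$\left(\frac{1}{-165 + 73} - 343\right) \left(-84 - 176\right) = \left(\frac{1}{-92} - 343\right) \left(-260\right) = \left(- \frac{1}{92} - 343\right) \left(-260\right) = \left(- \frac{31557}{92}\right) \left(-260\right) = \frac{2051205}{23}$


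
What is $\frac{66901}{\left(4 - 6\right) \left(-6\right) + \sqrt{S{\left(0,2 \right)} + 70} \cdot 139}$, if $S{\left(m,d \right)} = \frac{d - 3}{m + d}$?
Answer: $- \frac{1605624}{2685331} + \frac{9299239 \sqrt{278}}{2685331} \approx 57.141$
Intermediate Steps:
$S{\left(m,d \right)} = \frac{-3 + d}{d + m}$
$\frac{66901}{\left(4 - 6\right) \left(-6\right) + \sqrt{S{\left(0,2 \right)} + 70} \cdot 139} = \frac{66901}{\left(4 - 6\right) \left(-6\right) + \sqrt{\frac{-3 + 2}{2 + 0} + 70} \cdot 139} = \frac{66901}{\left(-2\right) \left(-6\right) + \sqrt{\frac{1}{2} \left(-1\right) + 70} \cdot 139} = \frac{66901}{12 + \sqrt{\frac{1}{2} \left(-1\right) + 70} \cdot 139} = \frac{66901}{12 + \sqrt{- \frac{1}{2} + 70} \cdot 139} = \frac{66901}{12 + \sqrt{\frac{139}{2}} \cdot 139} = \frac{66901}{12 + \frac{\sqrt{278}}{2} \cdot 139} = \frac{66901}{12 + \frac{139 \sqrt{278}}{2}}$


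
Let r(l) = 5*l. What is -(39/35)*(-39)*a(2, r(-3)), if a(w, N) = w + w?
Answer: 6084/35 ≈ 173.83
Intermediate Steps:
a(w, N) = 2*w
-(39/35)*(-39)*a(2, r(-3)) = -(39/35)*(-39)*2*2 = -(39*(1/35))*(-39)*4 = -(39/35)*(-39)*4 = -(-1521)*4/35 = -1*(-6084/35) = 6084/35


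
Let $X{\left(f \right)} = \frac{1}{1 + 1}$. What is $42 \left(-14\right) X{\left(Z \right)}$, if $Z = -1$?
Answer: $-294$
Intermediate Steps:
$X{\left(f \right)} = \frac{1}{2}$
$42 \left(-14\right) X{\left(Z \right)} = 42 \left(-14\right) \frac{1}{2} = \left(-588\right) \frac{1}{2} = -294$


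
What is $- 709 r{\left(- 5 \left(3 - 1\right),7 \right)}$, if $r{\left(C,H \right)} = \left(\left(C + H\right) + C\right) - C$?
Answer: $2127$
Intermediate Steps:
$r{\left(C,H \right)} = C + H$ ($r{\left(C,H \right)} = \left(H + 2 C\right) - C = C + H$)
$- 709 r{\left(- 5 \left(3 - 1\right),7 \right)} = - 709 \left(- 5 \left(3 - 1\right) + 7\right) = - 709 \left(\left(-5\right) 2 + 7\right) = - 709 \left(-10 + 7\right) = \left(-709\right) \left(-3\right) = 2127$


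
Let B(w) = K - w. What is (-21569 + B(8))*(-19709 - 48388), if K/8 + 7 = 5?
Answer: 1470418521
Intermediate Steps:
K = -16 (K = -56 + 8*5 = -56 + 40 = -16)
B(w) = -16 - w
(-21569 + B(8))*(-19709 - 48388) = (-21569 + (-16 - 1*8))*(-19709 - 48388) = (-21569 + (-16 - 8))*(-68097) = (-21569 - 24)*(-68097) = -21593*(-68097) = 1470418521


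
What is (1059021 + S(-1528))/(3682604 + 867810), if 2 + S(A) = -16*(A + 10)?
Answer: 1083307/4550414 ≈ 0.23807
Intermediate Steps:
S(A) = -162 - 16*A (S(A) = -2 - 16*(A + 10) = -2 - 16*(10 + A) = -2 + (-160 - 16*A) = -162 - 16*A)
(1059021 + S(-1528))/(3682604 + 867810) = (1059021 + (-162 - 16*(-1528)))/(3682604 + 867810) = (1059021 + (-162 + 24448))/4550414 = (1059021 + 24286)*(1/4550414) = 1083307*(1/4550414) = 1083307/4550414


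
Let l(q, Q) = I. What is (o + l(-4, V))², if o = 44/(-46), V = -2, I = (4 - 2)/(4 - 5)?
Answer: 4624/529 ≈ 8.7410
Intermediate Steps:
I = -2 (I = 2/(-1) = 2*(-1) = -2)
l(q, Q) = -2
o = -22/23 (o = 44*(-1/46) = -22/23 ≈ -0.95652)
(o + l(-4, V))² = (-22/23 - 2)² = (-68/23)² = 4624/529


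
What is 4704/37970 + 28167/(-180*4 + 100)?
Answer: -106658451/2354140 ≈ -45.307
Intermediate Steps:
4704/37970 + 28167/(-180*4 + 100) = 4704*(1/37970) + 28167/(-90*8 + 100) = 2352/18985 + 28167/(-720 + 100) = 2352/18985 + 28167/(-620) = 2352/18985 + 28167*(-1/620) = 2352/18985 - 28167/620 = -106658451/2354140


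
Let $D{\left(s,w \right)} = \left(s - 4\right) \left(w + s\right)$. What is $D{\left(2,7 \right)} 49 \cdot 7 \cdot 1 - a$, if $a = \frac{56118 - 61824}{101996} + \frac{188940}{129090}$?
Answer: $- \frac{1355158597501}{219444394} \approx -6175.4$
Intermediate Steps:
$D{\left(s,w \right)} = \left(-4 + s\right) \left(s + w\right)$
$a = \frac{308908945}{219444394}$ ($a = \left(-5706\right) \frac{1}{101996} + 188940 \cdot \frac{1}{129090} = - \frac{2853}{50998} + \frac{6298}{4303} = \frac{308908945}{219444394} \approx 1.4077$)
$D{\left(2,7 \right)} 49 \cdot 7 \cdot 1 - a = \left(2^{2} - 8 - 28 + 2 \cdot 7\right) 49 \cdot 7 \cdot 1 - \frac{308908945}{219444394} = \left(4 - 8 - 28 + 14\right) 49 \cdot 7 - \frac{308908945}{219444394} = \left(-18\right) 49 \cdot 7 - \frac{308908945}{219444394} = \left(-882\right) 7 - \frac{308908945}{219444394} = -6174 - \frac{308908945}{219444394} = - \frac{1355158597501}{219444394}$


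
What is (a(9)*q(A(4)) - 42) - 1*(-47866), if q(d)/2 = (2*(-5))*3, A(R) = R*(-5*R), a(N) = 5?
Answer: 47524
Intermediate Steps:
A(R) = -5*R²
q(d) = -60 (q(d) = 2*((2*(-5))*3) = 2*(-10*3) = 2*(-30) = -60)
(a(9)*q(A(4)) - 42) - 1*(-47866) = (5*(-60) - 42) - 1*(-47866) = (-300 - 42) + 47866 = -342 + 47866 = 47524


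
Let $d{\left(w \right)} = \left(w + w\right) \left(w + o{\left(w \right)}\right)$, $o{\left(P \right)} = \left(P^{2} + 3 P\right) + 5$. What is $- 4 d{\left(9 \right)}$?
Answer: $-8784$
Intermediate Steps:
$o{\left(P \right)} = 5 + P^{2} + 3 P$
$d{\left(w \right)} = 2 w \left(5 + w^{2} + 4 w\right)$ ($d{\left(w \right)} = \left(w + w\right) \left(w + \left(5 + w^{2} + 3 w\right)\right) = 2 w \left(5 + w^{2} + 4 w\right)$)
$- 4 d{\left(9 \right)} = - 4 \cdot 2 \cdot 9 \left(5 + 9^{2} + 4 \cdot 9\right) = - 4 \cdot 2 \cdot 9 \left(5 + 81 + 36\right) = - 4 \cdot 2 \cdot 9 \cdot 122 = \left(-4\right) 2196 = -8784$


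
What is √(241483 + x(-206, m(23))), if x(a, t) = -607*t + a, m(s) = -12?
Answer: √248561 ≈ 498.56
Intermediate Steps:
x(a, t) = a - 607*t
√(241483 + x(-206, m(23))) = √(241483 + (-206 - 607*(-12))) = √(241483 + (-206 + 7284)) = √(241483 + 7078) = √248561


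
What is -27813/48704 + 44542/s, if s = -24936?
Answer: -357864817/151810368 ≈ -2.3573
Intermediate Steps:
-27813/48704 + 44542/s = -27813/48704 + 44542/(-24936) = -27813*1/48704 + 44542*(-1/24936) = -27813/48704 - 22271/12468 = -357864817/151810368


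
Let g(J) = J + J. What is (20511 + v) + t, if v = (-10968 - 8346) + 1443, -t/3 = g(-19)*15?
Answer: 4350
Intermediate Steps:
g(J) = 2*J
t = 1710 (t = -3*2*(-19)*15 = -(-114)*15 = -3*(-570) = 1710)
v = -17871 (v = -19314 + 1443 = -17871)
(20511 + v) + t = (20511 - 17871) + 1710 = 2640 + 1710 = 4350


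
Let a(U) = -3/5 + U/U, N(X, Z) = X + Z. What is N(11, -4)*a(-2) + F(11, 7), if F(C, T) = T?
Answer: 49/5 ≈ 9.8000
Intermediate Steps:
a(U) = 2/5 (a(U) = -3*1/5 + 1 = -3/5 + 1 = 2/5)
N(11, -4)*a(-2) + F(11, 7) = (11 - 4)*(2/5) + 7 = 7*(2/5) + 7 = 14/5 + 7 = 49/5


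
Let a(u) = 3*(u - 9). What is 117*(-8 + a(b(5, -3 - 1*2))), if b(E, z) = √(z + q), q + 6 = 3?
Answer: -4095 + 702*I*√2 ≈ -4095.0 + 992.78*I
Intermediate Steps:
q = -3 (q = -6 + 3 = -3)
b(E, z) = √(-3 + z) (b(E, z) = √(z - 3) = √(-3 + z))
a(u) = -27 + 3*u (a(u) = 3*(-9 + u) = -27 + 3*u)
117*(-8 + a(b(5, -3 - 1*2))) = 117*(-8 + (-27 + 3*√(-3 + (-3 - 1*2)))) = 117*(-8 + (-27 + 3*√(-3 + (-3 - 2)))) = 117*(-8 + (-27 + 3*√(-3 - 5))) = 117*(-8 + (-27 + 3*√(-8))) = 117*(-8 + (-27 + 3*(2*I*√2))) = 117*(-8 + (-27 + 6*I*√2)) = 117*(-35 + 6*I*√2) = -4095 + 702*I*√2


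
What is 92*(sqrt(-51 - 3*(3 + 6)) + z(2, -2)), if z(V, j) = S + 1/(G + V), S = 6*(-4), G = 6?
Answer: -4393/2 + 92*I*sqrt(78) ≈ -2196.5 + 812.52*I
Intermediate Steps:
S = -24
z(V, j) = -24 + 1/(6 + V)
92*(sqrt(-51 - 3*(3 + 6)) + z(2, -2)) = 92*(sqrt(-51 - 3*(3 + 6)) + (-143 - 24*2)/(6 + 2)) = 92*(sqrt(-51 - 3*9) + (-143 - 48)/8) = 92*(sqrt(-51 - 27) + (1/8)*(-191)) = 92*(sqrt(-78) - 191/8) = 92*(I*sqrt(78) - 191/8) = 92*(-191/8 + I*sqrt(78)) = -4393/2 + 92*I*sqrt(78)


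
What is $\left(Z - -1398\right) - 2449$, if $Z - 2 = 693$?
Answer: $-356$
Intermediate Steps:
$Z = 695$ ($Z = 2 + 693 = 695$)
$\left(Z - -1398\right) - 2449 = \left(695 - -1398\right) - 2449 = \left(695 + 1398\right) - 2449 = 2093 - 2449 = -356$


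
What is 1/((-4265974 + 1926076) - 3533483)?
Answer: -1/5873381 ≈ -1.7026e-7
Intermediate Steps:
1/((-4265974 + 1926076) - 3533483) = 1/(-2339898 - 3533483) = 1/(-5873381) = -1/5873381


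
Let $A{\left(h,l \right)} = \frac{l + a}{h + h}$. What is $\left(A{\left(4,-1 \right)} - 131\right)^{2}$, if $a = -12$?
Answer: $\frac{1125721}{64} \approx 17589.0$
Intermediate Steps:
$A{\left(h,l \right)} = \frac{-12 + l}{2 h}$ ($A{\left(h,l \right)} = \frac{l - 12}{h + h} = \frac{-12 + l}{2 h}$)
$\left(A{\left(4,-1 \right)} - 131\right)^{2} = \left(\frac{-12 - 1}{2 \cdot 4} - 131\right)^{2} = \left(\frac{1}{2} \cdot \frac{1}{4} \left(-13\right) - 131\right)^{2} = \left(- \frac{13}{8} - 131\right)^{2} = \left(- \frac{1061}{8}\right)^{2} = \frac{1125721}{64}$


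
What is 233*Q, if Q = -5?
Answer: -1165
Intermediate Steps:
233*Q = 233*(-5) = -1165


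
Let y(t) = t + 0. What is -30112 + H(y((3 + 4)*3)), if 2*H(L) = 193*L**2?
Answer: 24889/2 ≈ 12445.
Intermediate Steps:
y(t) = t
H(L) = 193*L**2/2 (H(L) = (193*L**2)/2 = 193*L**2/2)
-30112 + H(y((3 + 4)*3)) = -30112 + 193*((3 + 4)*3)**2/2 = -30112 + 193*(7*3)**2/2 = -30112 + (193/2)*21**2 = -30112 + (193/2)*441 = -30112 + 85113/2 = 24889/2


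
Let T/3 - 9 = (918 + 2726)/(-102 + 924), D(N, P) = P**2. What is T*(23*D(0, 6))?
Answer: 4571388/137 ≈ 33368.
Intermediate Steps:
T = 5521/137 (T = 27 + 3*((918 + 2726)/(-102 + 924)) = 27 + 3*(3644/822) = 27 + 3*(3644*(1/822)) = 27 + 3*(1822/411) = 27 + 1822/137 = 5521/137 ≈ 40.299)
T*(23*D(0, 6)) = 5521*(23*6**2)/137 = 5521*(23*36)/137 = (5521/137)*828 = 4571388/137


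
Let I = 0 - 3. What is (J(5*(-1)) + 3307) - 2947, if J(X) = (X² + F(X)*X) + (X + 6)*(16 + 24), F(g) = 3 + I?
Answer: 425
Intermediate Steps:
I = -3
F(g) = 0 (F(g) = 3 - 3 = 0)
J(X) = 240 + X² + 40*X (J(X) = (X² + 0*X) + (X + 6)*(16 + 24) = (X² + 0) + (6 + X)*40 = X² + (240 + 40*X) = 240 + X² + 40*X)
(J(5*(-1)) + 3307) - 2947 = ((240 + (5*(-1))² + 40*(5*(-1))) + 3307) - 2947 = ((240 + (-5)² + 40*(-5)) + 3307) - 2947 = ((240 + 25 - 200) + 3307) - 2947 = (65 + 3307) - 2947 = 3372 - 2947 = 425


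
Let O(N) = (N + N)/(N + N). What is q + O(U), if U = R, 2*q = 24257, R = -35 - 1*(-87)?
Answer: 24259/2 ≈ 12130.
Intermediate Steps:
R = 52 (R = -35 + 87 = 52)
q = 24257/2 (q = (½)*24257 = 24257/2 ≈ 12129.)
U = 52
O(N) = 1 (O(N) = (2*N)/((2*N)) = (2*N)*(1/(2*N)) = 1)
q + O(U) = 24257/2 + 1 = 24259/2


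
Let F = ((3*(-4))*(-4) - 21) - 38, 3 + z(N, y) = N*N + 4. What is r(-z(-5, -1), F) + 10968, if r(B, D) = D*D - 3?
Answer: 11086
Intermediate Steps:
z(N, y) = 1 + N**2 (z(N, y) = -3 + (N*N + 4) = -3 + (N**2 + 4) = -3 + (4 + N**2) = 1 + N**2)
F = -11 (F = (-12*(-4) - 21) - 38 = (48 - 21) - 38 = 27 - 38 = -11)
r(B, D) = -3 + D**2 (r(B, D) = D**2 - 3 = -3 + D**2)
r(-z(-5, -1), F) + 10968 = (-3 + (-11)**2) + 10968 = (-3 + 121) + 10968 = 118 + 10968 = 11086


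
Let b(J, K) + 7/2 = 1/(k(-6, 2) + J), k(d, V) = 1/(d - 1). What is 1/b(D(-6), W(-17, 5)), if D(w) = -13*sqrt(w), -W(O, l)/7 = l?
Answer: 2*(I - 91*sqrt(6))/(7*(-3*I + 91*sqrt(6))) ≈ -0.28568 - 0.0025631*I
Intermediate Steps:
W(O, l) = -7*l
k(d, V) = 1/(-1 + d)
b(J, K) = -7/2 + 1/(-1/7 + J) (b(J, K) = -7/2 + 1/(1/(-1 - 6) + J) = -7/2 + 1/(1/(-7) + J) = -7/2 + 1/(-1/7 + J))
1/b(D(-6), W(-17, 5)) = 1/(7*(3 - (-91)*sqrt(-6))/(2*(-1 + 7*(-13*I*sqrt(6))))) = 1/(7*(3 - (-91)*I*sqrt(6))/(2*(-1 + 7*(-13*I*sqrt(6))))) = 1/(7*(3 + 91*I*sqrt(6))/(2*(-1 - 91*I*sqrt(6)))) = 2*(-1 - 91*I*sqrt(6))/(7*(3 + 91*I*sqrt(6)))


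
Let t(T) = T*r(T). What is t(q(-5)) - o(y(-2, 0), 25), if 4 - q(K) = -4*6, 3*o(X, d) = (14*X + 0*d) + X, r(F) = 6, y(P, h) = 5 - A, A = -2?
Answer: 133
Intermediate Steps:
y(P, h) = 7 (y(P, h) = 5 - 1*(-2) = 5 + 2 = 7)
o(X, d) = 5*X (o(X, d) = ((14*X + 0*d) + X)/3 = ((14*X + 0) + X)/3 = (14*X + X)/3 = (15*X)/3 = 5*X)
q(K) = 28 (q(K) = 4 - (-4)*6 = 4 - 1*(-24) = 4 + 24 = 28)
t(T) = 6*T (t(T) = T*6 = 6*T)
t(q(-5)) - o(y(-2, 0), 25) = 6*28 - 5*7 = 168 - 1*35 = 168 - 35 = 133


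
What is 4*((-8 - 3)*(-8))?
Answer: 352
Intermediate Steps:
4*((-8 - 3)*(-8)) = 4*(-11*(-8)) = 4*88 = 352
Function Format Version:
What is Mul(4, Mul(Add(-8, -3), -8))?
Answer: 352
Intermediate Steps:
Mul(4, Mul(Add(-8, -3), -8)) = Mul(4, Mul(-11, -8)) = Mul(4, 88) = 352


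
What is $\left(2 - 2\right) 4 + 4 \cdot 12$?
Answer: $48$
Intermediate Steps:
$\left(2 - 2\right) 4 + 4 \cdot 12 = 0 \cdot 4 + 48 = 0 + 48 = 48$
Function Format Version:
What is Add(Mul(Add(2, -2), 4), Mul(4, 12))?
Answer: 48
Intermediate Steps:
Add(Mul(Add(2, -2), 4), Mul(4, 12)) = Add(Mul(0, 4), 48) = Add(0, 48) = 48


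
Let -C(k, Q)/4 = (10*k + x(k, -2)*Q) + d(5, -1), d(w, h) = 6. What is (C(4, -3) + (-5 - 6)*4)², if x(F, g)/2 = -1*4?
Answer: 104976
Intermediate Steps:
x(F, g) = -8 (x(F, g) = 2*(-1*4) = 2*(-4) = -8)
C(k, Q) = -24 - 40*k + 32*Q (C(k, Q) = -4*((10*k - 8*Q) + 6) = -4*((-8*Q + 10*k) + 6) = -4*(6 - 8*Q + 10*k) = -24 - 40*k + 32*Q)
(C(4, -3) + (-5 - 6)*4)² = ((-24 - 40*4 + 32*(-3)) + (-5 - 6)*4)² = ((-24 - 160 - 96) - 11*4)² = (-280 - 44)² = (-324)² = 104976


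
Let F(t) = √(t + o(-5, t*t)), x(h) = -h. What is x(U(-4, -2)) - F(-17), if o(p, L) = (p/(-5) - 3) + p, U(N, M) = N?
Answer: 4 - 2*I*√6 ≈ 4.0 - 4.899*I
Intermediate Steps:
o(p, L) = -3 + 4*p/5 (o(p, L) = (p*(-⅕) - 3) + p = (-p/5 - 3) + p = (-3 - p/5) + p = -3 + 4*p/5)
F(t) = √(-7 + t) (F(t) = √(t + (-3 + (⅘)*(-5))) = √(t + (-3 - 4)) = √(t - 7) = √(-7 + t))
x(U(-4, -2)) - F(-17) = -1*(-4) - √(-7 - 17) = 4 - √(-24) = 4 - 2*I*√6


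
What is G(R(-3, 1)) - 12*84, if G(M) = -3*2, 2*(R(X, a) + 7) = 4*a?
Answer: -1014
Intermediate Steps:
R(X, a) = -7 + 2*a (R(X, a) = -7 + (4*a)/2 = -7 + 2*a)
G(M) = -6
G(R(-3, 1)) - 12*84 = -6 - 12*84 = -6 - 1008 = -1014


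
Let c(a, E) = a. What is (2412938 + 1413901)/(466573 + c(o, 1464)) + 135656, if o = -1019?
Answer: 63159020263/465554 ≈ 1.3566e+5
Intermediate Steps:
(2412938 + 1413901)/(466573 + c(o, 1464)) + 135656 = (2412938 + 1413901)/(466573 - 1019) + 135656 = 3826839/465554 + 135656 = 63159020263/465554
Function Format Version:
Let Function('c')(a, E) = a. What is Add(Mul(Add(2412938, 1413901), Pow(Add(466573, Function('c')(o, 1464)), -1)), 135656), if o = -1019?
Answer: Rational(63159020263, 465554) ≈ 1.3566e+5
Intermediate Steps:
Add(Mul(Add(2412938, 1413901), Pow(Add(466573, Function('c')(o, 1464)), -1)), 135656) = Add(Mul(Add(2412938, 1413901), Pow(Add(466573, -1019), -1)), 135656) = Add(Mul(3826839, Pow(465554, -1)), 135656) = Add(Mul(3826839, Rational(1, 465554)), 135656) = Add(Rational(3826839, 465554), 135656) = Rational(63159020263, 465554)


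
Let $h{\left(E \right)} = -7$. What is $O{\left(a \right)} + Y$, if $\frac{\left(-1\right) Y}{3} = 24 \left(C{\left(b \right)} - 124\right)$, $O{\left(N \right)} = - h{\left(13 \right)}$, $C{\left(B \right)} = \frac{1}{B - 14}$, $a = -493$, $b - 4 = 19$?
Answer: $8927$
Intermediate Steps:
$b = 23$ ($b = 4 + 19 = 23$)
$C{\left(B \right)} = \frac{1}{-14 + B}$
$O{\left(N \right)} = 7$ ($O{\left(N \right)} = \left(-1\right) \left(-7\right) = 7$)
$Y = 8920$ ($Y = - 3 \cdot 24 \left(\frac{1}{-14 + 23} - 124\right) = - 3 \cdot 24 \left(\frac{1}{9} - 124\right) = - 3 \cdot 24 \left(- \frac{1115}{9}\right) = \left(-3\right) \left(- \frac{8920}{3}\right) = 8920$)
$O{\left(a \right)} + Y = 7 + 8920 = 8927$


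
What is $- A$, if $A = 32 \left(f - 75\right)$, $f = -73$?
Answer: $4736$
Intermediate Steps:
$A = -4736$ ($A = 32 \left(-73 - 75\right) = 32 \left(-148\right) = -4736$)
$- A = \left(-1\right) \left(-4736\right) = 4736$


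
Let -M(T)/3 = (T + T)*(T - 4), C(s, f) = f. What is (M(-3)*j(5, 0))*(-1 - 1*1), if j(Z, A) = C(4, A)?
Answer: 0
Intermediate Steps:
j(Z, A) = A
M(T) = -6*T*(-4 + T) (M(T) = -3*(T + T)*(T - 4) = -3*2*T*(-4 + T) = -6*T*(-4 + T))
(M(-3)*j(5, 0))*(-1 - 1*1) = ((6*(-3)*(4 - 1*(-3)))*0)*(-1 - 1*1) = ((6*(-3)*(4 + 3))*0)*(-1 - 1) = ((6*(-3)*7)*0)*(-2) = -126*0*(-2) = 0*(-2) = 0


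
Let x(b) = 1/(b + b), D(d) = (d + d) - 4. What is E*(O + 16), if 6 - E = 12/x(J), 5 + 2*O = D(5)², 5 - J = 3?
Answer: -1323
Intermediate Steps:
D(d) = -4 + 2*d (D(d) = 2*d - 4 = -4 + 2*d)
J = 2 (J = 5 - 1*3 = 5 - 3 = 2)
x(b) = 1/(2*b)
O = 31/2 (O = -5/2 + (-4 + 2*5)²/2 = -5/2 + (-4 + 10)²/2 = -5/2 + (½)*6² = -5/2 + (½)*36 = -5/2 + 18 = 31/2 ≈ 15.500)
E = -42 (E = 6 - 12/((½)/2) = 6 - 12/((½)*(½)) = 6 - 12/¼ = 6 - 12*4 = 6 - 1*48 = 6 - 48 = -42)
E*(O + 16) = -42*(31/2 + 16) = -42*63/2 = -1323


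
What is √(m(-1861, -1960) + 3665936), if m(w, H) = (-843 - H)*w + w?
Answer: √1585338 ≈ 1259.1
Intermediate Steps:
m(w, H) = w + w*(-843 - H) (m(w, H) = w*(-843 - H) + w = w + w*(-843 - H))
√(m(-1861, -1960) + 3665936) = √(-1*(-1861)*(842 - 1960) + 3665936) = √(-1*(-1861)*(-1118) + 3665936) = √(-2080598 + 3665936) = √1585338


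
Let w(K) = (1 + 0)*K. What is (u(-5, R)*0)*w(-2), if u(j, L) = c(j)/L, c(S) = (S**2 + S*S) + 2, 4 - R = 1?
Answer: 0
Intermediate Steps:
R = 3 (R = 4 - 1*1 = 4 - 1 = 3)
c(S) = 2 + 2*S**2 (c(S) = (S**2 + S**2) + 2 = 2*S**2 + 2 = 2 + 2*S**2)
u(j, L) = (2 + 2*j**2)/L
w(K) = K (w(K) = 1*K = K)
(u(-5, R)*0)*w(-2) = ((2*(1 + (-5)**2)/3)*0)*(-2) = ((2*(1/3)*(1 + 25))*0)*(-2) = ((2*(1/3)*26)*0)*(-2) = ((52/3)*0)*(-2) = 0*(-2) = 0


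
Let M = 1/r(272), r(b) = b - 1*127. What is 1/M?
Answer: 145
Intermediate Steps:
r(b) = -127 + b (r(b) = b - 127 = -127 + b)
M = 1/145 (M = 1/(-127 + 272) = 1/145 ≈ 0.0068966)
1/M = 1/(1/145) = 145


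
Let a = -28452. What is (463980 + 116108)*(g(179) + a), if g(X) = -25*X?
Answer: -19100557576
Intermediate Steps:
(463980 + 116108)*(g(179) + a) = (463980 + 116108)*(-25*179 - 28452) = 580088*(-4475 - 28452) = 580088*(-32927) = -19100557576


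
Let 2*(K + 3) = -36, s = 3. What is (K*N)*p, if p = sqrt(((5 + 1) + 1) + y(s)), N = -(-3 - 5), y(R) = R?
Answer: -168*sqrt(10) ≈ -531.26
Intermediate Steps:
K = -21 (K = -3 + (1/2)*(-36) = -3 - 18 = -21)
N = 8 (N = -1*(-8) = 8)
p = sqrt(10) (p = sqrt(((5 + 1) + 1) + 3) = sqrt((6 + 1) + 3) = sqrt(7 + 3) = sqrt(10) ≈ 3.1623)
(K*N)*p = (-21*8)*sqrt(10) = -168*sqrt(10)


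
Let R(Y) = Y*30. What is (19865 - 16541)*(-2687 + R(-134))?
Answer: -22294068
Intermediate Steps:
R(Y) = 30*Y
(19865 - 16541)*(-2687 + R(-134)) = (19865 - 16541)*(-2687 + 30*(-134)) = 3324*(-2687 - 4020) = 3324*(-6707) = -22294068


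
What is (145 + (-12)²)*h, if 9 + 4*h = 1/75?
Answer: -97393/150 ≈ -649.29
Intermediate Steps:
h = -337/150 (h = -9/4 + (¼)/75 = -9/4 + (¼)*(1/75) = -9/4 + 1/300 = -337/150 ≈ -2.2467)
(145 + (-12)²)*h = (145 + (-12)²)*(-337/150) = (145 + 144)*(-337/150) = 289*(-337/150) = -97393/150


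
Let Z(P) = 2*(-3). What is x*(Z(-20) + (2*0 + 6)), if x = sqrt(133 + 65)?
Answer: 0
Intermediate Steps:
Z(P) = -6
x = 3*sqrt(22) (x = sqrt(198) = 3*sqrt(22) ≈ 14.071)
x*(Z(-20) + (2*0 + 6)) = (3*sqrt(22))*(-6 + (2*0 + 6)) = (3*sqrt(22))*(-6 + (0 + 6)) = (3*sqrt(22))*(-6 + 6) = (3*sqrt(22))*0 = 0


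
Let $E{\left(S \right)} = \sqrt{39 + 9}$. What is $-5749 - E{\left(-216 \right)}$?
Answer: $-5749 - 4 \sqrt{3} \approx -5755.9$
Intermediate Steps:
$E{\left(S \right)} = 4 \sqrt{3}$ ($E{\left(S \right)} = \sqrt{48} = 4 \sqrt{3}$)
$-5749 - E{\left(-216 \right)} = -5749 - 4 \sqrt{3}$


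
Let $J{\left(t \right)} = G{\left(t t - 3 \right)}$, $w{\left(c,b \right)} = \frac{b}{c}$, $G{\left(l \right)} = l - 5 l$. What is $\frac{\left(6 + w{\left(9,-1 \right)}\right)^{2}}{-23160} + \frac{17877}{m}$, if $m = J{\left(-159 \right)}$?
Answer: $- \frac{704595011}{3951709740} \approx -0.1783$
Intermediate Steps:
$G{\left(l \right)} = - 4 l$ ($G{\left(l \right)} = l - 5 l = - 4 l$)
$J{\left(t \right)} = 12 - 4 t^{2}$ ($J{\left(t \right)} = - 4 \left(t t - 3\right) = - 4 \left(t^{2} - 3\right) = - 4 \left(-3 + t^{2}\right) = 12 - 4 t^{2}$)
$m = -101112$ ($m = 12 - 4 \left(-159\right)^{2} = 12 - 101124 = -101112$)
$\frac{\left(6 + w{\left(9,-1 \right)}\right)^{2}}{-23160} + \frac{17877}{m} = \frac{\left(6 - \frac{1}{9}\right)^{2}}{-23160} + \frac{17877}{-101112} = \left(6 - \frac{1}{9}\right)^{2} \left(- \frac{1}{23160}\right) + 17877 \left(- \frac{1}{101112}\right) = \left(6 - \frac{1}{9}\right)^{2} \left(- \frac{1}{23160}\right) - \frac{5959}{33704} = \left(\frac{53}{9}\right)^{2} \left(- \frac{1}{23160}\right) - \frac{5959}{33704} = \frac{2809}{81} \left(- \frac{1}{23160}\right) - \frac{5959}{33704} = - \frac{2809}{1875960} - \frac{5959}{33704} = - \frac{704595011}{3951709740}$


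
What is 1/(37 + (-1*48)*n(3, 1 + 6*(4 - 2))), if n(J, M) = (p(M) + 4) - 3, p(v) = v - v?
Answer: -1/11 ≈ -0.090909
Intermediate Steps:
p(v) = 0
n(J, M) = 1 (n(J, M) = (0 + 4) - 3 = 4 - 3 = 1)
1/(37 + (-1*48)*n(3, 1 + 6*(4 - 2))) = 1/(37 - 1*48*1) = 1/(37 - 48*1) = 1/(37 - 48) = 1/(-11) = -1/11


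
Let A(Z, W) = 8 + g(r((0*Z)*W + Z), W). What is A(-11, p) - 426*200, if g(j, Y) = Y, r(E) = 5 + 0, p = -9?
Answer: -85201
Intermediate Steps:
r(E) = 5
A(Z, W) = 8 + W
A(-11, p) - 426*200 = (8 - 9) - 426*200 = -1 - 85200 = -85201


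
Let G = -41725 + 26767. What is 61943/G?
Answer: -61943/14958 ≈ -4.1411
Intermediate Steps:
G = -14958
61943/G = 61943/(-14958) = 61943*(-1/14958) = -61943/14958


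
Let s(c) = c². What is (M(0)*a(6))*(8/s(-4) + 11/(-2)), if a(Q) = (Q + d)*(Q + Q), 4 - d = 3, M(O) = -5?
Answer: 2100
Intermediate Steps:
d = 1 (d = 4 - 1*3 = 4 - 3 = 1)
a(Q) = 2*Q*(1 + Q) (a(Q) = (Q + 1)*(Q + Q) = (1 + Q)*(2*Q) = 2*Q*(1 + Q))
(M(0)*a(6))*(8/s(-4) + 11/(-2)) = (-10*6*(1 + 6))*(8/((-4)²) + 11/(-2)) = (-10*6*7)*(8/16 + 11*(-½)) = (-5*84)*(8*(1/16) - 11/2) = -420*(½ - 11/2) = -420*(-5) = 2100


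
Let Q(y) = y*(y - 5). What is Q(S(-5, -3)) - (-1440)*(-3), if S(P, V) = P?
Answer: -4270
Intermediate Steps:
Q(y) = y*(-5 + y)
Q(S(-5, -3)) - (-1440)*(-3) = -5*(-5 - 5) - (-1440)*(-3) = -5*(-10) - 144*30 = 50 - 4320 = -4270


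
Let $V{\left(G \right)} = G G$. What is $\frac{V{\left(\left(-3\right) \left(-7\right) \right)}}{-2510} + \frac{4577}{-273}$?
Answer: $- \frac{11608663}{685230} \approx -16.941$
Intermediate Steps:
$V{\left(G \right)} = G^{2}$
$\frac{V{\left(\left(-3\right) \left(-7\right) \right)}}{-2510} + \frac{4577}{-273} = \frac{\left(\left(-3\right) \left(-7\right)\right)^{2}}{-2510} + \frac{4577}{-273} = 21^{2} \left(- \frac{1}{2510}\right) + 4577 \left(- \frac{1}{273}\right) = 441 \left(- \frac{1}{2510}\right) - \frac{4577}{273} = - \frac{441}{2510} - \frac{4577}{273} = - \frac{11608663}{685230}$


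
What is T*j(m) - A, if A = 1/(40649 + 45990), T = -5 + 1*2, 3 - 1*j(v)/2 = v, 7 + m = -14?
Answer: -12476017/86639 ≈ -144.00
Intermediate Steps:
m = -21 (m = -7 - 14 = -21)
j(v) = 6 - 2*v
T = -3 (T = -5 + 2 = -3)
A = 1/86639 ≈ 1.1542e-5
T*j(m) - A = -3*(6 - 2*(-21)) - 1*1/86639 = -3*(6 + 42) - 1/86639 = -3*48 - 1/86639 = -144 - 1/86639 = -12476017/86639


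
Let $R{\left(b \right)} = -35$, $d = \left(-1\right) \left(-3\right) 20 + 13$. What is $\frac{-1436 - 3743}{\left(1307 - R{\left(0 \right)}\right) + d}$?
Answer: $- \frac{5179}{1415} \approx -3.6601$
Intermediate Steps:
$d = 73$ ($d = 3 \cdot 20 + 13 = 60 + 13 = 73$)
$\frac{-1436 - 3743}{\left(1307 - R{\left(0 \right)}\right) + d} = \frac{-1436 - 3743}{\left(1307 - -35\right) + 73} = - \frac{5179}{\left(1307 + 35\right) + 73} = - \frac{5179}{1342 + 73} = - \frac{5179}{1415}$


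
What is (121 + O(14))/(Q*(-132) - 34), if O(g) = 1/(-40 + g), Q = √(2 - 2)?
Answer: -185/52 ≈ -3.5577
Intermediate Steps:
Q = 0 (Q = √0 = 0)
(121 + O(14))/(Q*(-132) - 34) = (121 + 1/(-40 + 14))/(0*(-132) - 34) = (121 + 1/(-26))/(0 - 34) = (121 - 1/26)/(-34) = (3145/26)*(-1/34) = -185/52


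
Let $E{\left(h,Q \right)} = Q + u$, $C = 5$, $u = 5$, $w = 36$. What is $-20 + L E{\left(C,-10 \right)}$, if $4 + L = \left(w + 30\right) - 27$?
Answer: $-195$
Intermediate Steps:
$E{\left(h,Q \right)} = 5 + Q$ ($E{\left(h,Q \right)} = Q + 5 = 5 + Q$)
$L = 35$ ($L = -4 + \left(\left(36 + 30\right) - 27\right) = -4 + \left(66 - 27\right) = -4 + 39 = 35$)
$-20 + L E{\left(C,-10 \right)} = -20 + 35 \left(5 - 10\right) = -20 + 35 \left(-5\right) = -20 - 175 = -195$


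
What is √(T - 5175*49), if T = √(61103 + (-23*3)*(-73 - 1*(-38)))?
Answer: √(-253575 + √63518) ≈ 503.31*I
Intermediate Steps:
T = √63518 (T = √(61103 - 69*(-73 + 38)) = √(61103 - 69*(-35)) = √(61103 + 2415) = √63518 ≈ 252.03)
√(T - 5175*49) = √(√63518 - 5175*49) = √(√63518 - 253575) = √(-253575 + √63518)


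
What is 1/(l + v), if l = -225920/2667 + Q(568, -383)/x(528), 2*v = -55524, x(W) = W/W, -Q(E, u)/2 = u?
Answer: -2667/72224252 ≈ -3.6927e-5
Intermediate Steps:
Q(E, u) = -2*u
x(W) = 1
v = -27762 (v = (1/2)*(-55524) = -27762)
l = 1817002/2667 (l = -225920/2667 - 2*(-383)/1 = -225920*1/2667 + 766*1 = -225920/2667 + 766 = 1817002/2667 ≈ 681.29)
1/(l + v) = 1/(1817002/2667 - 27762) = 1/(-72224252/2667) = -2667/72224252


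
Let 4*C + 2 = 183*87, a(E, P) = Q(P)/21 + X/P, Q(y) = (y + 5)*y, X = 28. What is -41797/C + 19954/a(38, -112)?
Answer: 2667370852/108965555 ≈ 24.479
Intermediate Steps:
Q(y) = y*(5 + y) (Q(y) = (5 + y)*y = y*(5 + y))
a(E, P) = 28/P + P*(5 + P)/21 (a(E, P) = (P*(5 + P))/21 + 28/P = (P*(5 + P))*(1/21) + 28/P = P*(5 + P)/21 + 28/P = 28/P + P*(5 + P)/21)
C = 15919/4 (C = -½ + (183*87)/4 = -½ + (¼)*15921 = -½ + 15921/4 = 15919/4 ≈ 3979.8)
-41797/C + 19954/a(38, -112) = -41797/15919/4 + 19954/(((1/21)*(588 + (-112)²*(5 - 112))/(-112))) = -41797*4/15919 + 19954/(((1/21)*(-1/112)*(588 + 12544*(-107)))) = -167188/15919 + 19954/(((1/21)*(-1/112)*(588 - 1342208))) = -167188/15919 + 19954/(((1/21)*(-1/112)*(-1341620))) = -167188/15919 + 19954/(6845/12) = -167188/15919 + 19954*(12/6845) = -167188/15919 + 239448/6845 = 2667370852/108965555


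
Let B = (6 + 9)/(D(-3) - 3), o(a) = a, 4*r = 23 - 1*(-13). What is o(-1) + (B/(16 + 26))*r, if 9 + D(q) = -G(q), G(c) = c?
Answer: -19/14 ≈ -1.3571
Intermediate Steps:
r = 9 (r = (23 - 1*(-13))/4 = (23 + 13)/4 = (¼)*36 = 9)
D(q) = -9 - q
B = -5/3 (B = (6 + 9)/((-9 - 1*(-3)) - 3) = 15/((-9 + 3) - 3) = 15/(-6 - 3) = 15/(-9) = 15*(-⅑) = -5/3 ≈ -1.6667)
o(-1) + (B/(16 + 26))*r = -1 - 5/(3*(16 + 26))*9 = -1 - 5/3/42*9 = -1 - 5/3*1/42*9 = -1 - 5/126*9 = -1 - 5/14 = -19/14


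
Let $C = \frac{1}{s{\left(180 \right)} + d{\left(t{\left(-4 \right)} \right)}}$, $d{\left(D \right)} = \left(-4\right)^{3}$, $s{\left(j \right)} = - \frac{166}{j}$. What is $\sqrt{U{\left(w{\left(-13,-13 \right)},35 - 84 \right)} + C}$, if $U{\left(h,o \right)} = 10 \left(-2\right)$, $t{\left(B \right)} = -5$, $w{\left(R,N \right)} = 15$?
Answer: $\frac{5 i \sqrt{27333554}}{5843} \approx 4.4739 i$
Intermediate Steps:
$d{\left(D \right)} = -64$
$U{\left(h,o \right)} = -20$
$C = - \frac{90}{5843}$ ($C = \frac{1}{- \frac{166}{180} - 64} = \frac{1}{\left(-166\right) \frac{1}{180} - 64} = \frac{1}{- \frac{83}{90} - 64} = \frac{1}{- \frac{5843}{90}} = - \frac{90}{5843} \approx -0.015403$)
$\sqrt{U{\left(w{\left(-13,-13 \right)},35 - 84 \right)} + C} = \sqrt{-20 - \frac{90}{5843}} = \sqrt{- \frac{116950}{5843}} = \frac{5 i \sqrt{27333554}}{5843}$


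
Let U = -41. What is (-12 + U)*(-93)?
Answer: 4929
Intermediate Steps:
(-12 + U)*(-93) = (-12 - 41)*(-93) = -53*(-93) = 4929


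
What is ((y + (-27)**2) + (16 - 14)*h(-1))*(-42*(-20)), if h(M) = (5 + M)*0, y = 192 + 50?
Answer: 815640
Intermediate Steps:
y = 242
h(M) = 0
((y + (-27)**2) + (16 - 14)*h(-1))*(-42*(-20)) = ((242 + (-27)**2) + (16 - 14)*0)*(-42*(-20)) = ((242 + 729) + 2*0)*840 = (971 + 0)*840 = 971*840 = 815640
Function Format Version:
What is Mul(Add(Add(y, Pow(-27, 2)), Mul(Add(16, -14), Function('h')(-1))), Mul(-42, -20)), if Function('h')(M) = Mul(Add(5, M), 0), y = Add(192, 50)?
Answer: 815640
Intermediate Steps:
y = 242
Function('h')(M) = 0
Mul(Add(Add(y, Pow(-27, 2)), Mul(Add(16, -14), Function('h')(-1))), Mul(-42, -20)) = Mul(Add(Add(242, Pow(-27, 2)), Mul(Add(16, -14), 0)), Mul(-42, -20)) = Mul(Add(Add(242, 729), Mul(2, 0)), 840) = Mul(Add(971, 0), 840) = Mul(971, 840) = 815640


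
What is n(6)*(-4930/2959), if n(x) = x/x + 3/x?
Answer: -7395/2959 ≈ -2.4992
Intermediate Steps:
n(x) = 1 + 3/x
n(6)*(-4930/2959) = ((3 + 6)/6)*(-4930/2959) = ((⅙)*9)*(-4930*1/2959) = (3/2)*(-4930/2959) = -7395/2959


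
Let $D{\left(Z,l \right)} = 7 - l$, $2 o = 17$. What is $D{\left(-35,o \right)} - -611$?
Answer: $\frac{1219}{2} \approx 609.5$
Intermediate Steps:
$o = \frac{17}{2}$ ($o = \frac{1}{2} \cdot 17 = \frac{17}{2} \approx 8.5$)
$D{\left(-35,o \right)} - -611 = \left(7 - \frac{17}{2}\right) - -611 = \left(7 - \frac{17}{2}\right) + 611 = - \frac{3}{2} + 611 = \frac{1219}{2}$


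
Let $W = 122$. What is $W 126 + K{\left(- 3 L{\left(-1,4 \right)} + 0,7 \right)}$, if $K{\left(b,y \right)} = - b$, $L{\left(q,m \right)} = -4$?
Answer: $15360$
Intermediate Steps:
$W 126 + K{\left(- 3 L{\left(-1,4 \right)} + 0,7 \right)} = 122 \cdot 126 - \left(\left(-3\right) \left(-4\right) + 0\right) = 15372 - \left(12 + 0\right) = 15372 - 12 = 15360$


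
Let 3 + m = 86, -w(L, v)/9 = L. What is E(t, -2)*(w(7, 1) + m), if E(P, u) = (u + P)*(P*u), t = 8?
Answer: -1920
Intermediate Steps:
w(L, v) = -9*L
E(P, u) = P*u*(P + u) (E(P, u) = (P + u)*(P*u) = P*u*(P + u))
m = 83 (m = -3 + 86 = 83)
E(t, -2)*(w(7, 1) + m) = (8*(-2)*(8 - 2))*(-9*7 + 83) = (8*(-2)*6)*(-63 + 83) = -96*20 = -1920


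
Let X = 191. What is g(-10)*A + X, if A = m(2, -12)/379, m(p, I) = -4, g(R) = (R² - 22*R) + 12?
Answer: 71061/379 ≈ 187.50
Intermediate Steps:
g(R) = 12 + R² - 22*R
A = -4/379 ≈ -0.010554
g(-10)*A + X = (12 + (-10)² - 22*(-10))*(-4/379) + 191 = (12 + 100 + 220)*(-4/379) + 191 = 332*(-4/379) + 191 = -1328/379 + 191 = 71061/379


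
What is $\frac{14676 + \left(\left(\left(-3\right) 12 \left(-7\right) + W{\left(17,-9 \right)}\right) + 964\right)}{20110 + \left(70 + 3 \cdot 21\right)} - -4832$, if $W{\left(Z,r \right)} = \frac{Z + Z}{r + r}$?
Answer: $\frac{880470595}{182187} \approx 4832.8$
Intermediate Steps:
$W{\left(Z,r \right)} = \frac{Z}{r}$ ($W{\left(Z,r \right)} = \frac{2 Z}{2 r} = 2 Z \frac{1}{2 r} = \frac{Z}{r}$)
$\frac{14676 + \left(\left(\left(-3\right) 12 \left(-7\right) + W{\left(17,-9 \right)}\right) + 964\right)}{20110 + \left(70 + 3 \cdot 21\right)} - -4832 = \frac{14676 + \left(\left(\left(-3\right) 12 \left(-7\right) + \frac{17}{-9}\right) + 964\right)}{20110 + \left(70 + 3 \cdot 21\right)} - -4832 = \frac{14676 + \left(\left(\left(-36\right) \left(-7\right) + 17 \left(- \frac{1}{9}\right)\right) + 964\right)}{20110 + \left(70 + 63\right)} + 4832 = \frac{14676 + \left(\left(252 - \frac{17}{9}\right) + 964\right)}{20110 + 133} + 4832 = \frac{14676 + \left(\frac{2251}{9} + 964\right)}{20243} + 4832 = \left(14676 + \frac{10927}{9}\right) \frac{1}{20243} + 4832 = \frac{143011}{9} \cdot \frac{1}{20243} + 4832 = \frac{143011}{182187} + 4832 = \frac{880470595}{182187}$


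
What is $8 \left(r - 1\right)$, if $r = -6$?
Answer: $-56$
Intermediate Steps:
$8 \left(r - 1\right) = 8 \left(-6 - 1\right) = 8 \left(-7\right) = -56$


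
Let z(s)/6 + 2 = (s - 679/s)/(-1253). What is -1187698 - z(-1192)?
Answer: -886953913123/746788 ≈ -1.1877e+6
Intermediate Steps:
z(s) = -12 - 6*s/1253 + 582/(179*s) (z(s) = -12 + 6*((s - 679/s)/(-1253)) = -12 + 6*((s - 679/s)*(-1/1253)) = -12 + 6*(-s/1253 + 97/(179*s)) = -12 + (-6*s/1253 + 582/(179*s)) = -12 - 6*s/1253 + 582/(179*s))
-1187698 - z(-1192) = -1187698 - 6*(679 - 1*(-1192)*(2506 - 1192))/(1253*(-1192)) = -1187698 - 6*(-1)*(679 - 1*(-1192)*1314)/(1253*1192) = -1187698 - 6*(-1)*(679 + 1566288)/(1253*1192) = -1187698 - 6*(-1)*1566967/(1253*1192) = -1187698 - 1*(-4700901/746788) = -1187698 + 4700901/746788 = -886953913123/746788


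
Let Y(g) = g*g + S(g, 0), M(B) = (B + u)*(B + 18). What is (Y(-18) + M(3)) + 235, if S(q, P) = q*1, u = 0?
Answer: 604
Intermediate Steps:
M(B) = B*(18 + B) (M(B) = (B + 0)*(B + 18) = B*(18 + B))
S(q, P) = q
Y(g) = g + g**2 (Y(g) = g*g + g = g**2 + g = g + g**2)
(Y(-18) + M(3)) + 235 = (-18*(1 - 18) + 3*(18 + 3)) + 235 = (-18*(-17) + 3*21) + 235 = (306 + 63) + 235 = 369 + 235 = 604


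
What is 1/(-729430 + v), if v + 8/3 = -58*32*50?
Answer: -3/2466698 ≈ -1.2162e-6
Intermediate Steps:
v = -278408/3 (v = -8/3 - 58*32*50 = -8/3 - 1856*50 = -8/3 - 92800 = -278408/3 ≈ -92803.)
1/(-729430 + v) = 1/(-729430 - 278408/3) = 1/(-2466698/3) = -3/2466698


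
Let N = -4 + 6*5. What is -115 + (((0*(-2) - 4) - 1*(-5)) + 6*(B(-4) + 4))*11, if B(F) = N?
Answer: 1876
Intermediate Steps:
N = 26 (N = -4 + 30 = 26)
B(F) = 26
-115 + (((0*(-2) - 4) - 1*(-5)) + 6*(B(-4) + 4))*11 = -115 + (((0*(-2) - 4) - 1*(-5)) + 6*(26 + 4))*11 = -115 + (((0 - 4) + 5) + 6*30)*11 = -115 + ((-4 + 5) + 180)*11 = -115 + (1 + 180)*11 = -115 + 181*11 = -115 + 1991 = 1876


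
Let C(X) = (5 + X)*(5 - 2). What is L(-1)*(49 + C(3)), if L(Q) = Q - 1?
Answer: -146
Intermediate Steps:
L(Q) = -1 + Q
C(X) = 15 + 3*X (C(X) = (5 + X)*3 = 15 + 3*X)
L(-1)*(49 + C(3)) = (-1 - 1)*(49 + (15 + 3*3)) = -2*(49 + (15 + 9)) = -2*(49 + 24) = -2*73 = -146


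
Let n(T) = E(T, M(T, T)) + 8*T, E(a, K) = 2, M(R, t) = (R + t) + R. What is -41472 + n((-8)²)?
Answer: -40958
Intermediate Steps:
M(R, t) = t + 2*R
n(T) = 2 + 8*T
-41472 + n((-8)²) = -41472 + (2 + 8*(-8)²) = -41472 + (2 + 8*64) = -41472 + (2 + 512) = -41472 + 514 = -40958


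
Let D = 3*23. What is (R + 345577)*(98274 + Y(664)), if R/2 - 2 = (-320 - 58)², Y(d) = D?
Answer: 62088754707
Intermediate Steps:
D = 69
Y(d) = 69
R = 285772 (R = 4 + 2*(-320 - 58)² = 4 + 2*(-378)² = 4 + 2*142884 = 4 + 285768 = 285772)
(R + 345577)*(98274 + Y(664)) = (285772 + 345577)*(98274 + 69) = 631349*98343 = 62088754707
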